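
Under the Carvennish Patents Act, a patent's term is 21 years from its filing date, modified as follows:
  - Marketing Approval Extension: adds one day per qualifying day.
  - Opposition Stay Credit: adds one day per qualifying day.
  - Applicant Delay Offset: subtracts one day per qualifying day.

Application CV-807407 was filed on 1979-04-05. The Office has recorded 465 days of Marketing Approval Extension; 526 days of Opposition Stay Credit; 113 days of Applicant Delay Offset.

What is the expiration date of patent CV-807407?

2002-08-31

Base term: filing date + 21 years → 5 April 2000.
Marketing Approval Extension: +465 days → 14 July 2001.
Opposition Stay Credit: +526 days → 22 December 2002.
Applicant Delay Offset: −113 days → 31 August 2002.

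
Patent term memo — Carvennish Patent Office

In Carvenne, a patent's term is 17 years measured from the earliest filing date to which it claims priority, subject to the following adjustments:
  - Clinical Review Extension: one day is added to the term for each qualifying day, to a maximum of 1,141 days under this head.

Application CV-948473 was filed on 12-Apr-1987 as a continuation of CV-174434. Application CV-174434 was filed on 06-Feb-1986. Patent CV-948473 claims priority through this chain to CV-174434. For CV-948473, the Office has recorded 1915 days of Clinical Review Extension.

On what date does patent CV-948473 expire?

March 23, 2006

Earliest priority filing: 6 February 1986.
Base term: 6 February 1986 + 17 years → 6 February 2003.
Clinical Review Extension: 1915 days claimed exceeds the 1141-day cap, so +1141 days → 23 March 2006.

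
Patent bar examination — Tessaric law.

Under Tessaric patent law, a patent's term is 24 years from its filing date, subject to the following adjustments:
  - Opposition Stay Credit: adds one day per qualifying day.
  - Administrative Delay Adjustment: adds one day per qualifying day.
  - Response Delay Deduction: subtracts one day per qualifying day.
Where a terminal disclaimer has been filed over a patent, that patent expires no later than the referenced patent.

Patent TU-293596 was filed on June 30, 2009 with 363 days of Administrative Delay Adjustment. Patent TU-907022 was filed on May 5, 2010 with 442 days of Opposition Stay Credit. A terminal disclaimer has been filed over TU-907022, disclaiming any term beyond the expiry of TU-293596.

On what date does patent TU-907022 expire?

Natural term of TU-907022:
  Base: filing + 24 years → 5 May 2034.
  Opposition Stay Credit: +442 days → 21 July 2035.
Expiry of referenced patent TU-293596:
  Base: filing + 24 years → 30 June 2033.
  Administrative Delay Adjustment: +363 days → 28 June 2034.
Terminal disclaimer: TU-907022 expires on the earlier of 21 July 2035 and 28 June 2034.

June 28, 2034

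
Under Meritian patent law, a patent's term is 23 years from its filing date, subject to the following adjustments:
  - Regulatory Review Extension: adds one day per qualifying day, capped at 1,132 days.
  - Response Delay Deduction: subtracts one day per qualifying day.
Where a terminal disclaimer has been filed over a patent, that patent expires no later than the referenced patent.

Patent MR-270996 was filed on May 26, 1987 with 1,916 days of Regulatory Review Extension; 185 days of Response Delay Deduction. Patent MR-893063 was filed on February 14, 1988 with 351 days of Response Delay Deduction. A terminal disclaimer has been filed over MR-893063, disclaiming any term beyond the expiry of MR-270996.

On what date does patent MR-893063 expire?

Natural term of MR-893063:
  Base: filing + 23 years → 14 February 2011.
  Response Delay Deduction: −351 days → 28 February 2010.
Expiry of referenced patent MR-270996:
  Base: filing + 23 years → 26 May 2010.
  Regulatory Review Extension: 1916 days claimed exceeds the 1132-day cap, so +1132 days → 1 July 2013.
  Response Delay Deduction: −185 days → 28 December 2012.
Terminal disclaimer: MR-893063 expires on the earlier of 28 February 2010 and 28 December 2012.

2010-02-28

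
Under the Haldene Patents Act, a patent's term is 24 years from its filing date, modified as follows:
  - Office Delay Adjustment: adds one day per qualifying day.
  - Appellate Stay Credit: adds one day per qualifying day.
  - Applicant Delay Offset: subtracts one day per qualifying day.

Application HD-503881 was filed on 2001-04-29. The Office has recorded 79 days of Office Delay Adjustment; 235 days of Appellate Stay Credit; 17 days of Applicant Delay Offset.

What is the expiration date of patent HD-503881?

2026-02-20

Base term: filing date + 24 years → 29 April 2025.
Office Delay Adjustment: +79 days → 17 July 2025.
Appellate Stay Credit: +235 days → 9 March 2026.
Applicant Delay Offset: −17 days → 20 February 2026.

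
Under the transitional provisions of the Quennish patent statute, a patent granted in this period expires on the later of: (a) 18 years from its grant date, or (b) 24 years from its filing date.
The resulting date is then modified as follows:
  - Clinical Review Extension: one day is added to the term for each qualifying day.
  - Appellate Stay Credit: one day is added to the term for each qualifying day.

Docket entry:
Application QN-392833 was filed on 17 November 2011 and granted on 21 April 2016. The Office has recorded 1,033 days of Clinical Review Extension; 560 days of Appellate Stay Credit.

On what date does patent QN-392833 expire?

(a) grant + 18 years → 21 April 2034.
(b) filing + 24 years → 17 November 2035.
Later of the two: 17 November 2035.
Clinical Review Extension: +1033 days → 15 September 2038.
Appellate Stay Credit: +560 days → 28 March 2040.

2040-03-28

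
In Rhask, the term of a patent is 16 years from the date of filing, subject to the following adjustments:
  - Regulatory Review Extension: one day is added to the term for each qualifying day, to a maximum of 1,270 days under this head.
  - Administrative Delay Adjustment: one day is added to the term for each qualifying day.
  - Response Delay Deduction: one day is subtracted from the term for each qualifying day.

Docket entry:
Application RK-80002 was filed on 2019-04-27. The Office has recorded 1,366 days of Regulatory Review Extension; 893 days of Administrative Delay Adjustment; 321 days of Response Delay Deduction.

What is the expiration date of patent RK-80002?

2040-05-12

Base term: filing date + 16 years → 27 April 2035.
Regulatory Review Extension: 1366 days claimed exceeds the 1270-day cap, so +1270 days → 18 October 2038.
Administrative Delay Adjustment: +893 days → 29 March 2041.
Response Delay Deduction: −321 days → 12 May 2040.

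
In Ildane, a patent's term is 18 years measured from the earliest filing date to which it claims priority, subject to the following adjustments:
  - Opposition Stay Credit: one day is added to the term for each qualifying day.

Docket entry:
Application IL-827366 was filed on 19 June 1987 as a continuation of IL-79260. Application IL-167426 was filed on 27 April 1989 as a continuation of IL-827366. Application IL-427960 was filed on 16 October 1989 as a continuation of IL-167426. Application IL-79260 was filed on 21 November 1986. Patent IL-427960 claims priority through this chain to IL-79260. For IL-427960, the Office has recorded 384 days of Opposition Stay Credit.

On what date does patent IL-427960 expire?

Earliest priority filing: 21 November 1986.
Base term: 21 November 1986 + 18 years → 21 November 2004.
Opposition Stay Credit: +384 days → 10 December 2005.

2005-12-10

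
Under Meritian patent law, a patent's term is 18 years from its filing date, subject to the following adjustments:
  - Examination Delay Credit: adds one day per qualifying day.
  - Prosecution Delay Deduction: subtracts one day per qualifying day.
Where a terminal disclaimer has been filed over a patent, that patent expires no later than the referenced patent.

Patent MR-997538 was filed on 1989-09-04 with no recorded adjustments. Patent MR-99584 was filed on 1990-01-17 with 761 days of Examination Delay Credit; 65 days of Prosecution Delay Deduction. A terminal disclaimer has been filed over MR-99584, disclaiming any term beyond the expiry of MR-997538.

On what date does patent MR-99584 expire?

Natural term of MR-99584:
  Base: filing + 18 years → 17 January 2008.
  Examination Delay Credit: +761 days → 16 February 2010.
  Prosecution Delay Deduction: −65 days → 13 December 2009.
Expiry of referenced patent MR-997538:
  Base: filing + 18 years → 4 September 2007.
Terminal disclaimer: MR-99584 expires on the earlier of 13 December 2009 and 4 September 2007.

2007-09-04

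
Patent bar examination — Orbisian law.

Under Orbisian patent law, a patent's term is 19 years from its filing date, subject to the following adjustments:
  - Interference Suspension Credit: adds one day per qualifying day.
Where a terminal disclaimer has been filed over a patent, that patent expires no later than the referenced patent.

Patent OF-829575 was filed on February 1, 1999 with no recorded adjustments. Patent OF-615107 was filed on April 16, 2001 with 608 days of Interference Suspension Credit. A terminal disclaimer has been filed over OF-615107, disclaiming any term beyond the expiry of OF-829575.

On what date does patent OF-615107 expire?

Natural term of OF-615107:
  Base: filing + 19 years → 16 April 2020.
  Interference Suspension Credit: +608 days → 15 December 2021.
Expiry of referenced patent OF-829575:
  Base: filing + 19 years → 1 February 2018.
Terminal disclaimer: OF-615107 expires on the earlier of 15 December 2021 and 1 February 2018.

2018-02-01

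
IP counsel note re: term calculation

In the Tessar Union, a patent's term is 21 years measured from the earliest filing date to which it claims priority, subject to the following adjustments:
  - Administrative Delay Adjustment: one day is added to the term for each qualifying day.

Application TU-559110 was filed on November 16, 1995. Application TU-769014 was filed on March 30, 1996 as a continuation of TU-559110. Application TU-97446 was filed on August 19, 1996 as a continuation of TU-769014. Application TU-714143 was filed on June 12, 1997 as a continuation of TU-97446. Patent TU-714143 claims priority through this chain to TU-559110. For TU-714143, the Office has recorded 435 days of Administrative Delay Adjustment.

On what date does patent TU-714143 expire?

Earliest priority filing: 16 November 1995.
Base term: 16 November 1995 + 21 years → 16 November 2016.
Administrative Delay Adjustment: +435 days → 25 January 2018.

January 25, 2018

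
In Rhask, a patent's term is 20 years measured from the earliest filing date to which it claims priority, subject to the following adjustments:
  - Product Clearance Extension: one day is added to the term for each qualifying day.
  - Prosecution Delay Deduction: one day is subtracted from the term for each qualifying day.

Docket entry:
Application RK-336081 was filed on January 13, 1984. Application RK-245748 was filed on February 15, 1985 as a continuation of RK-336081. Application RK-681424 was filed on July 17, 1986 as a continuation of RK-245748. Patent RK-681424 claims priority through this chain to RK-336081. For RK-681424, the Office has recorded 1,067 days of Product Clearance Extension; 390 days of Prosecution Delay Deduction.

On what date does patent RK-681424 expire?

2005-11-20

Earliest priority filing: 13 January 1984.
Base term: 13 January 1984 + 20 years → 13 January 2004.
Product Clearance Extension: +1067 days → 15 December 2006.
Prosecution Delay Deduction: −390 days → 20 November 2005.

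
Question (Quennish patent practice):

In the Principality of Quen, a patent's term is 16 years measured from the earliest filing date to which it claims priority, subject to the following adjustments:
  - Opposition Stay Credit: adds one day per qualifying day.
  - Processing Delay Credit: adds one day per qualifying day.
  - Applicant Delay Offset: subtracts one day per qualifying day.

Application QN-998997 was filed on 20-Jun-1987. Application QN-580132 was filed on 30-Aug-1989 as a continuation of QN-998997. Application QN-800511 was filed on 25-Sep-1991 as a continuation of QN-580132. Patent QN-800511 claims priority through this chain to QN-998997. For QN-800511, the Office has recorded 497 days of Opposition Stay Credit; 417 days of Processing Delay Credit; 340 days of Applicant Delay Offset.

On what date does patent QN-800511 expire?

Earliest priority filing: 20 June 1987.
Base term: 20 June 1987 + 16 years → 20 June 2003.
Opposition Stay Credit: +497 days → 29 October 2004.
Processing Delay Credit: +417 days → 20 December 2005.
Applicant Delay Offset: −340 days → 14 January 2005.

2005-01-14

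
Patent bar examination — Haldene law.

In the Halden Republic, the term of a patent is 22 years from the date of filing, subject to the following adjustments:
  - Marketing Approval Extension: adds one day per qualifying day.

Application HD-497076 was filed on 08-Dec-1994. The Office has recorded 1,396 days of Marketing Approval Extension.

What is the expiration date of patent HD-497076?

2020-10-04

Base term: filing date + 22 years → 8 December 2016.
Marketing Approval Extension: +1396 days → 4 October 2020.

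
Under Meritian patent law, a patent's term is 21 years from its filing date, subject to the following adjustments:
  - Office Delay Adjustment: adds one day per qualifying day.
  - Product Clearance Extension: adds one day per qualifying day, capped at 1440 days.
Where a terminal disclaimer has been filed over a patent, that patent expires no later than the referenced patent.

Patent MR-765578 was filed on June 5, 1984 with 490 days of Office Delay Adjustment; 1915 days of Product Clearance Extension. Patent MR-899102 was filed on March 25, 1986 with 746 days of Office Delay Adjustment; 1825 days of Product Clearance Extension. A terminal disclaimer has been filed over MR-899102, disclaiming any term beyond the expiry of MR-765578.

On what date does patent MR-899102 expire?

2010-09-17

Natural term of MR-899102:
  Base: filing + 21 years → 25 March 2007.
  Office Delay Adjustment: +746 days → 9 April 2009.
  Product Clearance Extension: 1825 days claimed exceeds the 1440-day cap, so +1440 days → 19 March 2013.
Expiry of referenced patent MR-765578:
  Base: filing + 21 years → 5 June 2005.
  Office Delay Adjustment: +490 days → 8 October 2006.
  Product Clearance Extension: 1915 days claimed exceeds the 1440-day cap, so +1440 days → 17 September 2010.
Terminal disclaimer: MR-899102 expires on the earlier of 19 March 2013 and 17 September 2010.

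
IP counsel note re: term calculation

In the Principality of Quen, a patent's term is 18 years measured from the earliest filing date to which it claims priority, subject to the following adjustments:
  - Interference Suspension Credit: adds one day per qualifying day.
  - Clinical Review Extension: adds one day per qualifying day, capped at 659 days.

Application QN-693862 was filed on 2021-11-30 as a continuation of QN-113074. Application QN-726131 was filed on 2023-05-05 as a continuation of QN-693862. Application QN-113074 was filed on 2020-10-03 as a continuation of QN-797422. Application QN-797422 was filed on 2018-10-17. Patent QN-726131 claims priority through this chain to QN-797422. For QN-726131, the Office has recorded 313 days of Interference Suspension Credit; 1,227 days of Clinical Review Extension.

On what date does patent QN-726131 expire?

2039-06-16

Earliest priority filing: 17 October 2018.
Base term: 17 October 2018 + 18 years → 17 October 2036.
Interference Suspension Credit: +313 days → 26 August 2037.
Clinical Review Extension: 1227 days claimed exceeds the 659-day cap, so +659 days → 16 June 2039.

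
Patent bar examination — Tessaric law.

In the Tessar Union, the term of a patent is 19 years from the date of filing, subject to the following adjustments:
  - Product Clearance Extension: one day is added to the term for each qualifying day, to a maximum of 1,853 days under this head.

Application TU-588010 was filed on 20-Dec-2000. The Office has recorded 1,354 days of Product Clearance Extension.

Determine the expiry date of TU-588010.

Base term: filing date + 19 years → 20 December 2019.
Product Clearance Extension: 1354 days (within the 1853-day cap) → +1354 days → 4 September 2023.

September 4, 2023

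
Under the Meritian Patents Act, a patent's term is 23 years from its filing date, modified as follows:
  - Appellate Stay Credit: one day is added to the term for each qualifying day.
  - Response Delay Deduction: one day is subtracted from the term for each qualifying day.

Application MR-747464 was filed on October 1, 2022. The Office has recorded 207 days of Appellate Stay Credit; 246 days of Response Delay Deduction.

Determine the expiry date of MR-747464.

Base term: filing date + 23 years → 1 October 2045.
Appellate Stay Credit: +207 days → 26 April 2046.
Response Delay Deduction: −246 days → 23 August 2045.

2045-08-23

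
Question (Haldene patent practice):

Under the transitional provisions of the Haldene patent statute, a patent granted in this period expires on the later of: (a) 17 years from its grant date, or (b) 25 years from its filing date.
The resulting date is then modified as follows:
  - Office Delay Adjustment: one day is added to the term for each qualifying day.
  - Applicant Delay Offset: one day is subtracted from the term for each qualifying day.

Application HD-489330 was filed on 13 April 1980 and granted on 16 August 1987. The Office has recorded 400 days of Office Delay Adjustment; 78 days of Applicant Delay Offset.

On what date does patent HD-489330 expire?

(a) grant + 17 years → 16 August 2004.
(b) filing + 25 years → 13 April 2005.
Later of the two: 13 April 2005.
Office Delay Adjustment: +400 days → 18 May 2006.
Applicant Delay Offset: −78 days → 1 March 2006.

March 1, 2006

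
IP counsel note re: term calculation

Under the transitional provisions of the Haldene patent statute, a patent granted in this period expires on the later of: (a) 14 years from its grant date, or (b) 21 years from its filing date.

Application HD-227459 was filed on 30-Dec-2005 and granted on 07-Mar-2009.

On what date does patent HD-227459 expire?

(a) grant + 14 years → 7 March 2023.
(b) filing + 21 years → 30 December 2026.
Later of the two: 30 December 2026.

December 30, 2026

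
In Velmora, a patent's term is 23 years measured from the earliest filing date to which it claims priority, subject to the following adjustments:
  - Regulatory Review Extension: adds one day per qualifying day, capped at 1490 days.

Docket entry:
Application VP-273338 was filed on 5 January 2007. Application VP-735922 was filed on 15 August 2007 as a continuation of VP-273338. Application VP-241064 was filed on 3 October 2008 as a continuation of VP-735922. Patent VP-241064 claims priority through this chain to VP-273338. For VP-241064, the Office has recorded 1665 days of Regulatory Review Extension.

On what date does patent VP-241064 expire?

February 3, 2034

Earliest priority filing: 5 January 2007.
Base term: 5 January 2007 + 23 years → 5 January 2030.
Regulatory Review Extension: 1665 days claimed exceeds the 1490-day cap, so +1490 days → 3 February 2034.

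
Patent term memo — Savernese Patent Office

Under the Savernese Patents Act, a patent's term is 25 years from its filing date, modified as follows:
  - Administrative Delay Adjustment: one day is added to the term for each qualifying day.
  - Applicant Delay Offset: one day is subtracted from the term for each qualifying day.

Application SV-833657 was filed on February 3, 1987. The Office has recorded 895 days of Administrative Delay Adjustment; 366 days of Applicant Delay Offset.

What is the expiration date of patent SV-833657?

Base term: filing date + 25 years → 3 February 2012.
Administrative Delay Adjustment: +895 days → 17 July 2014.
Applicant Delay Offset: −366 days → 16 July 2013.

2013-07-16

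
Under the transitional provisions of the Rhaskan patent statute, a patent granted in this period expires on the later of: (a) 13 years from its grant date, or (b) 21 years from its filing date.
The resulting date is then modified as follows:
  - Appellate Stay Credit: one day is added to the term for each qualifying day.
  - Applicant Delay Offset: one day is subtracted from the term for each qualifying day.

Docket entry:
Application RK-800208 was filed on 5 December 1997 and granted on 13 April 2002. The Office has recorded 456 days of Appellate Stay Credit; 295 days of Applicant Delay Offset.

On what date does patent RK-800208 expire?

(a) grant + 13 years → 13 April 2015.
(b) filing + 21 years → 5 December 2018.
Later of the two: 5 December 2018.
Appellate Stay Credit: +456 days → 5 March 2020.
Applicant Delay Offset: −295 days → 15 May 2019.

May 15, 2019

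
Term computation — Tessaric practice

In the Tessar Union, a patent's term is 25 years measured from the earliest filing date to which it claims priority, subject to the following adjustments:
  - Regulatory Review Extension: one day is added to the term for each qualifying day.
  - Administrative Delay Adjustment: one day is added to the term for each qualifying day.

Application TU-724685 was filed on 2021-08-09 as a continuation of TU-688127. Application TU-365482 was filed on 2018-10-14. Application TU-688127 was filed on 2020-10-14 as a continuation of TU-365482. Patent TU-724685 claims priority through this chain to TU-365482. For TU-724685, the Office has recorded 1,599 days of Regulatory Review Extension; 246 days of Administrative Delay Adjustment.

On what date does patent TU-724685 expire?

November 1, 2048

Earliest priority filing: 14 October 2018.
Base term: 14 October 2018 + 25 years → 14 October 2043.
Regulatory Review Extension: +1599 days → 29 February 2048.
Administrative Delay Adjustment: +246 days → 1 November 2048.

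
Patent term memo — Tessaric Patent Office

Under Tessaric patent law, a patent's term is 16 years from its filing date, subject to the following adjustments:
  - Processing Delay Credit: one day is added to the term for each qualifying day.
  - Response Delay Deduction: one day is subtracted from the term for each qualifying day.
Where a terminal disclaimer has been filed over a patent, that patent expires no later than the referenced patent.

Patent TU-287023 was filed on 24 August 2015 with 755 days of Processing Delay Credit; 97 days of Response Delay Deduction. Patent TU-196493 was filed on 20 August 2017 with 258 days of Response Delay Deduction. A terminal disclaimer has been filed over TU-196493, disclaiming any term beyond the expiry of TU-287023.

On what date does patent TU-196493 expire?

December 5, 2032

Natural term of TU-196493:
  Base: filing + 16 years → 20 August 2033.
  Response Delay Deduction: −258 days → 5 December 2032.
Expiry of referenced patent TU-287023:
  Base: filing + 16 years → 24 August 2031.
  Processing Delay Credit: +755 days → 17 September 2033.
  Response Delay Deduction: −97 days → 12 June 2033.
Terminal disclaimer: TU-196493 expires on the earlier of 5 December 2032 and 12 June 2033.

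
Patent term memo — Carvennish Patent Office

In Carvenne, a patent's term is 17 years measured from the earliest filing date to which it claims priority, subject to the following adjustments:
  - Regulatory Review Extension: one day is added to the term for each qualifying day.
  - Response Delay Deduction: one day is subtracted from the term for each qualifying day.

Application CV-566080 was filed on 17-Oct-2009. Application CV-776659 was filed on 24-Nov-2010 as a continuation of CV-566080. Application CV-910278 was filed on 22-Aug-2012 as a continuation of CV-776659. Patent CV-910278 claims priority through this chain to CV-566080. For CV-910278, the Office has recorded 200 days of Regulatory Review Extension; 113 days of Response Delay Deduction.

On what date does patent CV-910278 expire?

Earliest priority filing: 17 October 2009.
Base term: 17 October 2009 + 17 years → 17 October 2026.
Regulatory Review Extension: +200 days → 5 May 2027.
Response Delay Deduction: −113 days → 12 January 2027.

2027-01-12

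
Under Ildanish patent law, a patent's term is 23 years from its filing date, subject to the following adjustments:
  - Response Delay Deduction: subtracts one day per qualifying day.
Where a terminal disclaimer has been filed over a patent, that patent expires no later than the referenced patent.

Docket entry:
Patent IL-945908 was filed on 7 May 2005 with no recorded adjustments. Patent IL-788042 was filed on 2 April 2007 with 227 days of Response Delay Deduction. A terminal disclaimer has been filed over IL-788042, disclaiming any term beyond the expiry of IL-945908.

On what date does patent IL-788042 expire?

Natural term of IL-788042:
  Base: filing + 23 years → 2 April 2030.
  Response Delay Deduction: −227 days → 18 August 2029.
Expiry of referenced patent IL-945908:
  Base: filing + 23 years → 7 May 2028.
Terminal disclaimer: IL-788042 expires on the earlier of 18 August 2029 and 7 May 2028.

2028-05-07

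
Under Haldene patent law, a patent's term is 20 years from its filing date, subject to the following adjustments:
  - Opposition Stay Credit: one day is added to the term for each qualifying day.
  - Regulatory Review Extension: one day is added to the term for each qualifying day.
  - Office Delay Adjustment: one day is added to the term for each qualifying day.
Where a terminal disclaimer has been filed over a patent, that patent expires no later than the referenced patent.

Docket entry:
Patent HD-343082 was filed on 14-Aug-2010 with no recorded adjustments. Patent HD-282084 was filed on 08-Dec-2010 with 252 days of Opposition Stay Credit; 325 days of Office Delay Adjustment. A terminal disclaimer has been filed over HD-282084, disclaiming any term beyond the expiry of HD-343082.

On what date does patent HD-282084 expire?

Natural term of HD-282084:
  Base: filing + 20 years → 8 December 2030.
  Opposition Stay Credit: +252 days → 17 August 2031.
  Office Delay Adjustment: +325 days → 7 July 2032.
Expiry of referenced patent HD-343082:
  Base: filing + 20 years → 14 August 2030.
Terminal disclaimer: HD-282084 expires on the earlier of 7 July 2032 and 14 August 2030.

2030-08-14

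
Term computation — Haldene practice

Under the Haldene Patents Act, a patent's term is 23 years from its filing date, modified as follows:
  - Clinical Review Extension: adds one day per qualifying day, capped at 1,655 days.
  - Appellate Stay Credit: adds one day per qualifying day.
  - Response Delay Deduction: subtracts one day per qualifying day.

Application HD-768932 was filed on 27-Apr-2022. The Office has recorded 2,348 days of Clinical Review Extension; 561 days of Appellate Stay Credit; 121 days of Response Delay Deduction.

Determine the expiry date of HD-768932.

January 21, 2051

Base term: filing date + 23 years → 27 April 2045.
Clinical Review Extension: 2348 days claimed exceeds the 1655-day cap, so +1655 days → 7 November 2049.
Appellate Stay Credit: +561 days → 22 May 2051.
Response Delay Deduction: −121 days → 21 January 2051.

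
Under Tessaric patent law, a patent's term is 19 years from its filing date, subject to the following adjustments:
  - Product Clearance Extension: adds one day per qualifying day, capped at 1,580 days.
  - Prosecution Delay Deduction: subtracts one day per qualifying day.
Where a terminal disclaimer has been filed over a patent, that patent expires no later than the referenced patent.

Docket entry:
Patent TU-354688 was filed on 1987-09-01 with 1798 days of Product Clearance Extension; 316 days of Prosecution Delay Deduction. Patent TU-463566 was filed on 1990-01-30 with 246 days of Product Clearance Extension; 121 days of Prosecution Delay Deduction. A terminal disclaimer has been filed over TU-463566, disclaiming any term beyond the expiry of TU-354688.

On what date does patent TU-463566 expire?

Natural term of TU-463566:
  Base: filing + 19 years → 30 January 2009.
  Product Clearance Extension: 246 days (within the 1580-day cap) → +246 days → 3 October 2009.
  Prosecution Delay Deduction: −121 days → 4 June 2009.
Expiry of referenced patent TU-354688:
  Base: filing + 19 years → 1 September 2006.
  Product Clearance Extension: 1798 days claimed exceeds the 1580-day cap, so +1580 days → 29 December 2010.
  Prosecution Delay Deduction: −316 days → 16 February 2010.
Terminal disclaimer: TU-463566 expires on the earlier of 4 June 2009 and 16 February 2010.

2009-06-04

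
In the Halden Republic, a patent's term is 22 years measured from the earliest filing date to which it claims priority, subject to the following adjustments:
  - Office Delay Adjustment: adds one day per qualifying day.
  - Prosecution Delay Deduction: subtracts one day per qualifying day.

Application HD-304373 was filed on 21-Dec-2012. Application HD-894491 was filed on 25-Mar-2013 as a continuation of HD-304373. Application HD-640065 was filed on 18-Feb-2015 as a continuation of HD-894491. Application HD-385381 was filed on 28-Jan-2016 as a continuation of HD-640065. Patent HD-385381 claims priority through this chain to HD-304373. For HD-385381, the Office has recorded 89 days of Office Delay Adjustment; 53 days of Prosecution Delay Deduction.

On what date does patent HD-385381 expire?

Earliest priority filing: 21 December 2012.
Base term: 21 December 2012 + 22 years → 21 December 2034.
Office Delay Adjustment: +89 days → 20 March 2035.
Prosecution Delay Deduction: −53 days → 26 January 2035.

January 26, 2035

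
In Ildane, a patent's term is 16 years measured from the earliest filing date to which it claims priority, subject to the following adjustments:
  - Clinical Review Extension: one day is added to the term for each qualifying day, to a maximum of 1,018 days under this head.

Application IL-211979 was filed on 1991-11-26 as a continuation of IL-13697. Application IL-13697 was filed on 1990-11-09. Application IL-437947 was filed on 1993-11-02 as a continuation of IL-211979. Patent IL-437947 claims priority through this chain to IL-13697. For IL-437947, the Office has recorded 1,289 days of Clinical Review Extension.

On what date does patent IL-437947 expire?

Earliest priority filing: 9 November 1990.
Base term: 9 November 1990 + 16 years → 9 November 2006.
Clinical Review Extension: 1289 days claimed exceeds the 1018-day cap, so +1018 days → 23 August 2009.

August 23, 2009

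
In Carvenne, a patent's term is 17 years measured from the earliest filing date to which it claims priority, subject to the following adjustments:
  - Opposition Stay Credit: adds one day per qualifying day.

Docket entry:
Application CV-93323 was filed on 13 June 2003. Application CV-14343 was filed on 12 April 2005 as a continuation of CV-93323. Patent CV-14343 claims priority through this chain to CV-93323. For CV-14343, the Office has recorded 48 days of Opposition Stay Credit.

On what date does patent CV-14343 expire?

2020-07-31

Earliest priority filing: 13 June 2003.
Base term: 13 June 2003 + 17 years → 13 June 2020.
Opposition Stay Credit: +48 days → 31 July 2020.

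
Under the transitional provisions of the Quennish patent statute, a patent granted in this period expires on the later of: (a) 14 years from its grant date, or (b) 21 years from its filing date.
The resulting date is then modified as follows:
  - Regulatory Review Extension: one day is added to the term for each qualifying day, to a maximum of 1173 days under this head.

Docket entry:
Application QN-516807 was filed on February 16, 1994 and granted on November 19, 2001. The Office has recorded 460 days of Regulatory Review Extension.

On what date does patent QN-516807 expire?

(a) grant + 14 years → 19 November 2015.
(b) filing + 21 years → 16 February 2015.
Later of the two: 19 November 2015.
Regulatory Review Extension: 460 days (within the 1173-day cap) → +460 days → 21 February 2017.

February 21, 2017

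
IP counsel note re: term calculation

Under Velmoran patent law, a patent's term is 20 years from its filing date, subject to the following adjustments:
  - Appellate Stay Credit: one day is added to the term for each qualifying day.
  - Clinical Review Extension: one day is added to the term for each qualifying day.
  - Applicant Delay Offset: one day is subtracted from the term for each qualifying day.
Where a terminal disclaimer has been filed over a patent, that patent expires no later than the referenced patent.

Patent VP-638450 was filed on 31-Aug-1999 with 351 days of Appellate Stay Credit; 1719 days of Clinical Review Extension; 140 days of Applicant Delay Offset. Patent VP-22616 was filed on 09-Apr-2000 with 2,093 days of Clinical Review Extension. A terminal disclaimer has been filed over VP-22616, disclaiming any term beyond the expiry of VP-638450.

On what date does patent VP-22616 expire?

Natural term of VP-22616:
  Base: filing + 20 years → 9 April 2020.
  Clinical Review Extension: +2093 days → 1 January 2026.
Expiry of referenced patent VP-638450:
  Base: filing + 20 years → 31 August 2019.
  Appellate Stay Credit: +351 days → 16 August 2020.
  Clinical Review Extension: +1719 days → 1 May 2025.
  Applicant Delay Offset: −140 days → 12 December 2024.
Terminal disclaimer: VP-22616 expires on the earlier of 1 January 2026 and 12 December 2024.

2024-12-12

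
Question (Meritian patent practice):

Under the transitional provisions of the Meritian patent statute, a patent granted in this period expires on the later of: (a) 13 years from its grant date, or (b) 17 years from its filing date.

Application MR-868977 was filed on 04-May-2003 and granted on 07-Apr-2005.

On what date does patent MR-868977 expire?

(a) grant + 13 years → 7 April 2018.
(b) filing + 17 years → 4 May 2020.
Later of the two: 4 May 2020.

May 4, 2020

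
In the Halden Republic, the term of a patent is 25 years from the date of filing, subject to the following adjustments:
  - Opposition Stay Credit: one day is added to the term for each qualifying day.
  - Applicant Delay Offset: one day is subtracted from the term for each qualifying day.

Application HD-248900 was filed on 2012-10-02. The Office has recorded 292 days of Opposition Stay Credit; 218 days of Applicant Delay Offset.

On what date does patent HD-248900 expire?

December 15, 2037

Base term: filing date + 25 years → 2 October 2037.
Opposition Stay Credit: +292 days → 21 July 2038.
Applicant Delay Offset: −218 days → 15 December 2037.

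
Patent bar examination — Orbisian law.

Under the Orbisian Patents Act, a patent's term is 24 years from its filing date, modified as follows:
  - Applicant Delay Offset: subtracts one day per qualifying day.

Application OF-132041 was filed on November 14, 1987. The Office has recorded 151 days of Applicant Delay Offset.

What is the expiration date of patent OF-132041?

June 16, 2011

Base term: filing date + 24 years → 14 November 2011.
Applicant Delay Offset: −151 days → 16 June 2011.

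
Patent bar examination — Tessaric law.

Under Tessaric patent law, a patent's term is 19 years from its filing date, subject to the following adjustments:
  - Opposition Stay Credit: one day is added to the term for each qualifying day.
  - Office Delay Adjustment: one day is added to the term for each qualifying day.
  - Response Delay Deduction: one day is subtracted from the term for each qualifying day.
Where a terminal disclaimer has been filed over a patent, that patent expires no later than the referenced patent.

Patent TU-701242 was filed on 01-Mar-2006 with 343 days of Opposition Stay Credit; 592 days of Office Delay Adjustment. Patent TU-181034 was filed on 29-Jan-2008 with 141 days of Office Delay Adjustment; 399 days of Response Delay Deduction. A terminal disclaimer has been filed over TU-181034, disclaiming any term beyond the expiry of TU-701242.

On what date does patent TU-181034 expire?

2026-05-16

Natural term of TU-181034:
  Base: filing + 19 years → 29 January 2027.
  Office Delay Adjustment: +141 days → 19 June 2027.
  Response Delay Deduction: −399 days → 16 May 2026.
Expiry of referenced patent TU-701242:
  Base: filing + 19 years → 1 March 2025.
  Opposition Stay Credit: +343 days → 7 February 2026.
  Office Delay Adjustment: +592 days → 22 September 2027.
Terminal disclaimer: TU-181034 expires on the earlier of 16 May 2026 and 22 September 2027.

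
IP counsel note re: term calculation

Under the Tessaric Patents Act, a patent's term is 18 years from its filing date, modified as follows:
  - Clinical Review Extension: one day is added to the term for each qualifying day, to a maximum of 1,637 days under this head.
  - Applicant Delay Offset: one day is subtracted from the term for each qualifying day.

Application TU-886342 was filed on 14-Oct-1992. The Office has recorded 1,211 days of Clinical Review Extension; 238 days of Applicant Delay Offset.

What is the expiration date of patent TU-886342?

June 13, 2013

Base term: filing date + 18 years → 14 October 2010.
Clinical Review Extension: 1211 days (within the 1637-day cap) → +1211 days → 6 February 2014.
Applicant Delay Offset: −238 days → 13 June 2013.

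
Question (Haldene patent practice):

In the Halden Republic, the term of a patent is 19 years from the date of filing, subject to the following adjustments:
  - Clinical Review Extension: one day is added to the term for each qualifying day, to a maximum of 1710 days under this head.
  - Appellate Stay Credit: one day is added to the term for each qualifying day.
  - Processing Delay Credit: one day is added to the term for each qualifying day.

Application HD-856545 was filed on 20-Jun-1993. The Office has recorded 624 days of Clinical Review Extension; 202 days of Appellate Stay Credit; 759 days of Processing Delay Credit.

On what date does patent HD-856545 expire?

October 22, 2016

Base term: filing date + 19 years → 20 June 2012.
Clinical Review Extension: 624 days (within the 1710-day cap) → +624 days → 6 March 2014.
Appellate Stay Credit: +202 days → 24 September 2014.
Processing Delay Credit: +759 days → 22 October 2016.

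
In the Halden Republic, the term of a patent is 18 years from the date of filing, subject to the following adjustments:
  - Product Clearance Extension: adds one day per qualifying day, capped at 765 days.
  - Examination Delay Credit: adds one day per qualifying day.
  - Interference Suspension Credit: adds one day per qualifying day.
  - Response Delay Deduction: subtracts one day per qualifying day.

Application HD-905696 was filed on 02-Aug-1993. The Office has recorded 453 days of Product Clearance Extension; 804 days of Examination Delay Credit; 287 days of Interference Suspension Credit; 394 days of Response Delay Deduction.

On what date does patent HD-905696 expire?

Base term: filing date + 18 years → 2 August 2011.
Product Clearance Extension: 453 days (within the 765-day cap) → +453 days → 28 October 2012.
Examination Delay Credit: +804 days → 10 January 2015.
Interference Suspension Credit: +287 days → 24 October 2015.
Response Delay Deduction: −394 days → 25 September 2014.

2014-09-25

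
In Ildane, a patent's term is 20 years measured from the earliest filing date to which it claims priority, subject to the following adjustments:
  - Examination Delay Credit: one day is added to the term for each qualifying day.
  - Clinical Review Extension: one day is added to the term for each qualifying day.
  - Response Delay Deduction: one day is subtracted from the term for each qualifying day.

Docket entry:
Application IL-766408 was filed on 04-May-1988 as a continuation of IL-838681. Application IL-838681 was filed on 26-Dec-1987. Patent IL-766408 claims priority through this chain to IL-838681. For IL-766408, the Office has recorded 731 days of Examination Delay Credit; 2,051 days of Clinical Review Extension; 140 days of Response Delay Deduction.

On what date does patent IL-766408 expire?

Earliest priority filing: 26 December 1987.
Base term: 26 December 1987 + 20 years → 26 December 2007.
Examination Delay Credit: +731 days → 26 December 2009.
Clinical Review Extension: +2051 days → 8 August 2015.
Response Delay Deduction: −140 days → 21 March 2015.

March 21, 2015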